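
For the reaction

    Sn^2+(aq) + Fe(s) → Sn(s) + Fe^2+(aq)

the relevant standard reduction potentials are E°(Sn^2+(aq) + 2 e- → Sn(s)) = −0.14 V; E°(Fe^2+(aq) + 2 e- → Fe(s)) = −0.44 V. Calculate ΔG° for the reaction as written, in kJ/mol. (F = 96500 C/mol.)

In the reaction as written Sn^2+(aq) is reduced, so the Sn²⁺/Sn couple is the cathode and Fe²⁺/Fe is the anode.
E°cell = −0.14 − (−0.44) = +0.30 V; balancing electrons gives n = 2.
ΔG° = −nFE°cell = −(2)(96500)(+0.30) J/mol = −57.9 kJ/mol.

−57.9 kJ/mol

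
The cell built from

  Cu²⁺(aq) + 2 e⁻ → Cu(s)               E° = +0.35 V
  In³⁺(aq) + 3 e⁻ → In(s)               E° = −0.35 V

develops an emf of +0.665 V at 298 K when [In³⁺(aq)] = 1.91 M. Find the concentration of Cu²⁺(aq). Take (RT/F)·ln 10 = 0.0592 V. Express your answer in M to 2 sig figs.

The Cu²⁺/Cu couple has the larger reduction potential, so it is the cathode: E°cell = +0.35 − (−0.35) = +0.70 V and n = 6.
From the Nernst equation, log Q = n(E° − E)/0.0592 = 6·(+0.70 − (+0.665))/0.0592 = 3.547.
Balancing electrons gives 3 Cu²⁺(aq) + 2 In(s) → 3 Cu(s) + 2 In³⁺(aq); thus Q = [In³⁺(aq)]^2 / [Cu²⁺(aq)]^3.
Isolating [Cu²⁺(aq)] in Q = 10^{3.547} yields log [Cu²⁺(aq)] = −0.995, i.e. 0.10 M.

0.10 M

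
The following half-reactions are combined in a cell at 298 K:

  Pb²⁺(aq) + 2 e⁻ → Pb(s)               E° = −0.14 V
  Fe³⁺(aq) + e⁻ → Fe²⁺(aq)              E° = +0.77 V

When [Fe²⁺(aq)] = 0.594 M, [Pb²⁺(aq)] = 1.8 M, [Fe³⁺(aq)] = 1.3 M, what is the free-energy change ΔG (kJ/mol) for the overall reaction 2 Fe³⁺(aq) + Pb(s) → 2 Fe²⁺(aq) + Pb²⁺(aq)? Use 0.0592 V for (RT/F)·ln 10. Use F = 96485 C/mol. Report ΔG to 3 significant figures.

The standard cell potential is +0.77 − (−0.14) = +0.91 V, with n = 2 electrons in the balanced equation.
The reaction quotient is ([Fe²⁺(aq)]^2·[Pb²⁺(aq)]) / [Fe³⁺(aq)]^2 = 0.376; by Nernst, E = +0.91 − (0.0592/2)(−0.425) = +0.9226 V.
ΔG = −nFE = −(2)(96485)(+0.9226) J/mol = −178 kJ/mol.

−178 kJ/mol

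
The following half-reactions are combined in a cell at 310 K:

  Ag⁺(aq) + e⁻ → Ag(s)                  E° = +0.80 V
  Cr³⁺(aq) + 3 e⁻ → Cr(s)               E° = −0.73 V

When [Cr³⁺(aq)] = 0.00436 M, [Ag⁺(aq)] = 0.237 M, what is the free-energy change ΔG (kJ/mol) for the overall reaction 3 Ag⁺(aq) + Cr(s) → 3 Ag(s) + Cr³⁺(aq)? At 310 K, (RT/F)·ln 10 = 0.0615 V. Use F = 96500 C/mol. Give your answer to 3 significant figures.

With Ag⁺/Ag reduced at the cathode, E°cell = +0.80 − (−0.73) = +1.53 V and n = 3.
Q = [Cr³⁺(aq)] / [Ag⁺(aq)]^3 = 0.328, so log Q = −0.485 and E = +1.53 − (0.0615/3)(−0.485) = +1.5399 V.
Finally ΔG = −nFE = −(3)(96500 C/mol)(+1.5399 V) = −446 kJ/mol.

−446 kJ/mol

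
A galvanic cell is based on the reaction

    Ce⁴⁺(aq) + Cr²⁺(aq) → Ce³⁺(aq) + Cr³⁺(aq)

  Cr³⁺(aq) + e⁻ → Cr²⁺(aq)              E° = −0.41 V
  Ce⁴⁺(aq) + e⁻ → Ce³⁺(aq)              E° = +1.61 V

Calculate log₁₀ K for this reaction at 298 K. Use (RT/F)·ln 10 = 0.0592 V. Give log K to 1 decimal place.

log K = 34.1

The Ce⁴⁺/Ce³⁺ couple is reduced (cathode); E°cell = +1.61 − (−0.41) = +2.02 V with n = 1.
At equilibrium E = 0, so log K = nE°cell / 0.0592 = (1)(+2.02) / 0.0592 = 34.1.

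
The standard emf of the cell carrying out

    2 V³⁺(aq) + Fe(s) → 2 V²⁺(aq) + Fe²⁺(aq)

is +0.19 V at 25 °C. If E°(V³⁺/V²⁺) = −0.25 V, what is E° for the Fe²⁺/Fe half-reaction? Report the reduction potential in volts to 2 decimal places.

−0.44 V

In the reaction as written the V³⁺/V²⁺ couple is reduced (cathode) and Fe²⁺/Fe is oxidized (anode), so E°cell = E°(V³⁺/V²⁺) − E°(Fe²⁺/Fe).
E°(Fe²⁺/Fe) = E°(cathode) − E°cell = −0.25 − (+0.19) = −0.44 V.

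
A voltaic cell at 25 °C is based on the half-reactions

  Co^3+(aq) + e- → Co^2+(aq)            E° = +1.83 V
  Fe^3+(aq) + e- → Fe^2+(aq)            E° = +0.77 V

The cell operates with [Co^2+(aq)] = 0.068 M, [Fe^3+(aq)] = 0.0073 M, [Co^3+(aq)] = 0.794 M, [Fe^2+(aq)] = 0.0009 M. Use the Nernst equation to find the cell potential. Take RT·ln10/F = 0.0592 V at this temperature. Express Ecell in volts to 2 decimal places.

+1.07 V

The Co³⁺/Co²⁺ couple has the more positive E°, so it is the cathode; Fe³⁺/Fe²⁺ is the anode.
E°cell = E°cat − E°an = +1.83 − (+0.77) = +1.06 V; n = 1.
For the overall reaction Co^3+(aq) + Fe^2+(aq) → Co^2+(aq) + Fe^3+(aq), Q = ([Co^2+(aq)]·[Fe^3+(aq)]) / ([Co^3+(aq)]·[Fe^2+(aq)]) = 0.695, giving log Q = −0.158.
Applying E = E° − (RT ln10/nF)·log Q gives +1.06 − (0.0592/1)(−0.158) = +1.07 V.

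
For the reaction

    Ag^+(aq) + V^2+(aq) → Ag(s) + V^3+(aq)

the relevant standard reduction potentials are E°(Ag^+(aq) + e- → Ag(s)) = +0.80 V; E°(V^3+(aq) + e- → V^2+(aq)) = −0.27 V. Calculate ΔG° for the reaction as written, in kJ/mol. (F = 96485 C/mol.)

−103 kJ/mol

In the reaction as written Ag^+(aq) is reduced, so the Ag⁺/Ag couple is the cathode and V³⁺/V²⁺ is the anode.
E°cell = +0.80 − (−0.27) = +1.07 V; balancing electrons gives n = 1.
ΔG° = −nFE°cell = −(1)(96485)(+1.07) J/mol = −103 kJ/mol.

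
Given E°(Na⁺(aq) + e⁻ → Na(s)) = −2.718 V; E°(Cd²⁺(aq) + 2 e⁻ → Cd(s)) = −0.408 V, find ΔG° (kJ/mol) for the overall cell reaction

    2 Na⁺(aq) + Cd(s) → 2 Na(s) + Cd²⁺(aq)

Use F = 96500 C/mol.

In the reaction as written Na⁺(aq) is reduced, so the Na⁺/Na couple is the cathode and Cd²⁺/Cd is the anode.
E°cell = −2.718 − (−0.408) = −2.310 V; balancing electrons gives n = 2.
ΔG° = −nFE°cell = −(2)(96500)(−2.310) J/mol = +446 kJ/mol.

+446 kJ/mol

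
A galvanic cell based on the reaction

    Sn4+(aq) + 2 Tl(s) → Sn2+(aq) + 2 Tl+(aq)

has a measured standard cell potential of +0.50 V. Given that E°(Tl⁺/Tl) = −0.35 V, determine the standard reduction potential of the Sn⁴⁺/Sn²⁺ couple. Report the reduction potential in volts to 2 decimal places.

In the reaction as written the Sn⁴⁺/Sn²⁺ couple is reduced (cathode) and Tl⁺/Tl is oxidized (anode), so E°cell = E°(Sn⁴⁺/Sn²⁺) − E°(Tl⁺/Tl).
E°(Sn⁴⁺/Sn²⁺) = E°cell + E°(anode) = +0.50 + (−0.35) = +0.15 V.

+0.15 V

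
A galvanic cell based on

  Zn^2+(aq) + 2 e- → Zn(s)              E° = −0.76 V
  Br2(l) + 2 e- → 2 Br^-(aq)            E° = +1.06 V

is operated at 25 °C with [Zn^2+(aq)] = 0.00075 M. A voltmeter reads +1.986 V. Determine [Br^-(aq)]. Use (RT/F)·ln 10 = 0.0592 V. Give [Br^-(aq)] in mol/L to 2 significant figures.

0.057 M

Br₂/Br⁻ is the cathode (higher E°); E°cell = +1.06 − (−0.76) = +1.82 V with n = 2.
Rearranging E = E° − (0.0592/n)·log Q gives log Q = 2(+1.82 − (+1.986))/0.0592 = −5.608.
For Br2(l) + Zn(s) → 2 Br^-(aq) + Zn^2+(aq), the reaction quotient is Q = [Br^-(aq)]^2·[Zn^2+(aq)].
Solving for the unknown gives log [Br^-(aq)] = −1.242, so [Br^-(aq)] ≈ 0.057 M.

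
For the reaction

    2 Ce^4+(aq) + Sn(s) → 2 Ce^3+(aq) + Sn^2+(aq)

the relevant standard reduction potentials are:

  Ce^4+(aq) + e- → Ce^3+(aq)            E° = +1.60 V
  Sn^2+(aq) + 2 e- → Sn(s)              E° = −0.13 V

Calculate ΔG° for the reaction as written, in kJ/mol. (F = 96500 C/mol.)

In the reaction as written Ce^4+(aq) is reduced, so the Ce⁴⁺/Ce³⁺ couple is the cathode and Sn²⁺/Sn is the anode.
E°cell = +1.60 − (−0.13) = +1.73 V; balancing electrons gives n = 2.
ΔG° = −nFE°cell = −(2)(96500)(+1.73) J/mol = −334 kJ/mol.

−334 kJ/mol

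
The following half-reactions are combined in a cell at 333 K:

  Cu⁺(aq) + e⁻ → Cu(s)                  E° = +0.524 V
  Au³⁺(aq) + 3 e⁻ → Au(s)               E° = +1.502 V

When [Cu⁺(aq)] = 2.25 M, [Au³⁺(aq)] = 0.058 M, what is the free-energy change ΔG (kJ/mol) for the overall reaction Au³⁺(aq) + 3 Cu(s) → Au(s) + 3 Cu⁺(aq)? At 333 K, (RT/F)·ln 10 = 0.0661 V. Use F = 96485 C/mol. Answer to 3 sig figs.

−268 kJ/mol

With Au³⁺/Au reduced at the cathode, E°cell = +1.502 − (+0.524) = +0.978 V and n = 3.
Here Q = [Cu⁺(aq)]^3 / [Au³⁺(aq)] = 196 (log Q = 2.293), giving E = +0.978 − (0.0661/3)·(2.293) = +0.9275 V.
Then ΔG = −nFE = −3 × 96485 × +0.9275 J/mol = −268 kJ/mol.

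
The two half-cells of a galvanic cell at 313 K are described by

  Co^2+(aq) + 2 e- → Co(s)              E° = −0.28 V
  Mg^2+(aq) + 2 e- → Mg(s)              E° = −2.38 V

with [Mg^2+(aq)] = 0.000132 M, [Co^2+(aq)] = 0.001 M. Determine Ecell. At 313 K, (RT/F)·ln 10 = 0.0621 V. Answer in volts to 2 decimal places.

Co²⁺/Co is reduced (cathode, E° = −0.28 V) and Mg²⁺/Mg is oxidized (anode).
E°cell = −0.28 − (−2.38) = +2.10 V, with n = 2 electrons transferred.
For the overall reaction Co^2+(aq) + Mg(s) → Co(s) + Mg^2+(aq), Q = [Mg^2+(aq)] / [Co^2+(aq)] = 0.132, giving log Q = −0.879.
E = E° − (0.0621/n)·log Q = +2.10 − (0.0621/2)(−0.879) = +2.13 V.

+2.13 V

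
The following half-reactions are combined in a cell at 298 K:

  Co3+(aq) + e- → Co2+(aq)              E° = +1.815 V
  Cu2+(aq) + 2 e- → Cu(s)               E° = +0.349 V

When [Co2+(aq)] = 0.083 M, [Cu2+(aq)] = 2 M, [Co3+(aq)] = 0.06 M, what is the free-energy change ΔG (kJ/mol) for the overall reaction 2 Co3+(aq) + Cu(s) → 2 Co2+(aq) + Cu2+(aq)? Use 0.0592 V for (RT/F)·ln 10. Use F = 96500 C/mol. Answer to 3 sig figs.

−280 kJ/mol

With Co³⁺/Co²⁺ reduced at the cathode, E°cell = +1.815 − (+0.349) = +1.466 V and n = 2.
The reaction quotient is ([Co2+(aq)]^2·[Cu2+(aq)]) / [Co3+(aq)]^2 = 3.83; by Nernst, E = +1.466 − (0.0592/2)(0.583) = +1.4487 V.
Then ΔG = −nFE = −2 × 96500 × +1.4487 J/mol = −280 kJ/mol.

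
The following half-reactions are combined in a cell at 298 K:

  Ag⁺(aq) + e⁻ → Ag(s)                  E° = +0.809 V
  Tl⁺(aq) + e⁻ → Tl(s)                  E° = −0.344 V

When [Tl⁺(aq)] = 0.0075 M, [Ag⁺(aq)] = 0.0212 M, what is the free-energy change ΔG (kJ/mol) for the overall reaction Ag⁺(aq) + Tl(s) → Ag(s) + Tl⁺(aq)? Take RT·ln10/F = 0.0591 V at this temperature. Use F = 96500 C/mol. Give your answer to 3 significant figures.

−114 kJ/mol

With Ag⁺/Ag reduced at the cathode, E°cell = +0.809 − (−0.344) = +1.153 V and n = 1.
The reaction quotient is [Tl⁺(aq)] / [Ag⁺(aq)] = 0.354; by Nernst, E = +1.153 − (0.0591/1)(−0.451) = +1.1797 V.
Finally ΔG = −nFE = −(1)(96500 C/mol)(+1.1797 V) = −114 kJ/mol.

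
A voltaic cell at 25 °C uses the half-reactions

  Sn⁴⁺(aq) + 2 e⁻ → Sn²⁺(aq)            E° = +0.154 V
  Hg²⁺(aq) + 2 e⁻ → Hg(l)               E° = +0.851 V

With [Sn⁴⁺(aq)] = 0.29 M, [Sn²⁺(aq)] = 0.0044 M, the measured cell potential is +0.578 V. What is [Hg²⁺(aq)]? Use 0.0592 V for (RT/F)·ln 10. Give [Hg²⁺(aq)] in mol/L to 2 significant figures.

With Hg²⁺/Hg at the cathode and Sn⁴⁺/Sn²⁺ at the anode, E°cell = +0.851 − (+0.154) = +0.697 V (n = 2).
Rearranging E = E° − (0.0592/n)·log Q gives log Q = 2(+0.697 − (+0.578))/0.0592 = 4.020.
The balanced reaction is Hg²⁺(aq) + Sn²⁺(aq) → Hg(l) + Sn⁴⁺(aq), so Q = [Sn⁴⁺(aq)] / ([Hg²⁺(aq)]·[Sn²⁺(aq)]).
Isolating [Hg²⁺(aq)] in Q = 10^{4.020} yields log [Hg²⁺(aq)] = −2.201, i.e. 0.0063 M.

0.0063 M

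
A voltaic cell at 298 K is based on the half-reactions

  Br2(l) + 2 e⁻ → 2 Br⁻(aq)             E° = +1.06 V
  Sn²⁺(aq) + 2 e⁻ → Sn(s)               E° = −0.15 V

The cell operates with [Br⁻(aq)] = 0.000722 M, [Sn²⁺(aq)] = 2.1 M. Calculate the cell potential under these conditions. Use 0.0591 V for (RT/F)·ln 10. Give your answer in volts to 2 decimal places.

The Br₂/Br⁻ couple has the more positive E°, so it is the cathode; Sn²⁺/Sn is the anode.
E°cell = E°cat − E°an = +1.06 − (−0.15) = +1.21 V; n = 2.
Balancing gives Br2(l) + Sn(s) → 2 Br⁻(aq) + Sn²⁺(aq); hence Q = [Br⁻(aq)]^2·[Sn²⁺(aq)] = 1.09×10^−6 (log Q = −5.961).
E = E° − (0.0591/n)·log Q = +1.21 − (0.0591/2)(−5.961) = +1.39 V.

+1.39 V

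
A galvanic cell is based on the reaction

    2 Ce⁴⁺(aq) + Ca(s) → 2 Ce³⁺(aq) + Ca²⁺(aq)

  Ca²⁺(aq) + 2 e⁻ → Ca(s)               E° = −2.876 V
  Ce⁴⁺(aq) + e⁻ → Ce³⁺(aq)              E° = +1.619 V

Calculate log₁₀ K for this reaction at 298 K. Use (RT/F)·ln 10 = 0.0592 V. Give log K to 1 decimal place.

The Ce⁴⁺/Ce³⁺ couple is reduced (cathode); E°cell = +1.619 − (−2.876) = +4.495 V with n = 2.
At equilibrium E = 0, so log K = nE°cell / 0.0592 = (2)(+4.495) / 0.0592 = 151.9.

log K = 151.9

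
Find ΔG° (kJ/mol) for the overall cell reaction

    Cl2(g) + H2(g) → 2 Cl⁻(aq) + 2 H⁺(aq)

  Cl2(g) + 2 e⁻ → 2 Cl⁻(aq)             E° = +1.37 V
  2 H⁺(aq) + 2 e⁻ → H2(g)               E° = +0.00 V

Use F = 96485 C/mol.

In the reaction as written Cl2(g) is reduced, so the Cl₂/Cl⁻ couple is the cathode and 2H⁺/H₂ is the anode.
E°cell = +1.37 − (+0.00) = +1.37 V; balancing electrons gives n = 2.
ΔG° = −nFE°cell = −(2)(96485)(+1.37) J/mol = −264 kJ/mol.

−264 kJ/mol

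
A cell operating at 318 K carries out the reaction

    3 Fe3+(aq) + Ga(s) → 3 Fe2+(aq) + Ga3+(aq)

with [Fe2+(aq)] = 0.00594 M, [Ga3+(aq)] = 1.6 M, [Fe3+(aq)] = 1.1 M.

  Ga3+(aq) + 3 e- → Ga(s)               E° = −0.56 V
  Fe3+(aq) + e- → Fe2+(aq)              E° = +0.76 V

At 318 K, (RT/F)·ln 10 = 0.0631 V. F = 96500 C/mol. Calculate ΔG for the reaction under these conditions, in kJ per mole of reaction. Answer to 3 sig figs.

E°cell = +0.76 − (−0.56) = +1.32 V; the balanced reaction transfers n = 3 electrons.
Here Q = ([Fe2+(aq)]^3·[Ga3+(aq)]) / [Fe3+(aq)]^3 = 2.52×10^−7 (log Q = −6.599), giving E = +1.32 − (0.0631/3)·(−6.599) = +1.4588 V.
ΔG = −nFE = −(3)(96500)(+1.4588) J/mol = −422 kJ/mol.

−422 kJ/mol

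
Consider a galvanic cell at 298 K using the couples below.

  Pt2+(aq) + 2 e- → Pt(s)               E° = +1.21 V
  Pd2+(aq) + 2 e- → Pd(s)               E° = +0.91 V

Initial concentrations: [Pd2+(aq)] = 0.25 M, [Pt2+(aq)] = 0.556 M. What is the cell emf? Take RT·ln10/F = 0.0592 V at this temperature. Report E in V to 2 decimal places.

+0.31 V

Pt²⁺/Pt is reduced (cathode, E° = +1.21 V) and Pd²⁺/Pd is oxidized (anode).
E°cell = E°cat − E°an = +1.21 − (+0.91) = +0.30 V; n = 2.
The balanced reaction is Pt2+(aq) + Pd(s) → Pt(s) + Pd2+(aq), so Q = [Pd2+(aq)] / [Pt2+(aq)] = 0.45 and log Q = −0.347.
Applying E = E° − (RT ln10/nF)·log Q gives +0.30 − (0.0592/2)(−0.347) = +0.31 V.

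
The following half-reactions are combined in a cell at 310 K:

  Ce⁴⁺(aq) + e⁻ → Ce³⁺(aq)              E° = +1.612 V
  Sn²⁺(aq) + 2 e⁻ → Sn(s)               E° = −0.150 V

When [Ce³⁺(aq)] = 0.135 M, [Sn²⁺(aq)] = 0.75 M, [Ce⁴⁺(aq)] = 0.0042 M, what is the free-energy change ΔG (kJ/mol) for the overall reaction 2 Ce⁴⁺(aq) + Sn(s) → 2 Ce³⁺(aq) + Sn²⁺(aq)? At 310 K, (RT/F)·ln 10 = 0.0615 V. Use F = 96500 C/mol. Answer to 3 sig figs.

With Ce⁴⁺/Ce³⁺ reduced at the cathode, E°cell = +1.612 − (−0.150) = +1.762 V and n = 2.
Here Q = ([Ce³⁺(aq)]^2·[Sn²⁺(aq)]) / [Ce⁴⁺(aq)]^2 = 775 (log Q = 2.889), giving E = +1.762 − (0.0615/2)·(2.889) = +1.6732 V.
Finally ΔG = −nFE = −(2)(96500 C/mol)(+1.6732 V) = −323 kJ/mol.

−323 kJ/mol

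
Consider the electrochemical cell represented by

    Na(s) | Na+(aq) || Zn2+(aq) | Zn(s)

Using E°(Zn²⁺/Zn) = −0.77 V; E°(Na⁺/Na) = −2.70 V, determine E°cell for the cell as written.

By convention the left-hand electrode in cell notation is the anode (oxidation) and the right-hand electrode is the cathode (reduction).
E°cell = E°(right) − E°(left) = −0.77 − (−2.70) = +1.93 V.

+1.93 V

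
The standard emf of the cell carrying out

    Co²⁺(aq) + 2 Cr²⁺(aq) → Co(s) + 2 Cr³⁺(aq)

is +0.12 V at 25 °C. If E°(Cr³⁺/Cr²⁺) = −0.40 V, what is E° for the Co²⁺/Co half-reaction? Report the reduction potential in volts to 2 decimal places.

−0.28 V

In the reaction as written the Co²⁺/Co couple is reduced (cathode) and Cr³⁺/Cr²⁺ is oxidized (anode), so E°cell = E°(Co²⁺/Co) − E°(Cr³⁺/Cr²⁺).
E°(Co²⁺/Co) = E°cell + E°(anode) = +0.12 + (−0.40) = −0.28 V.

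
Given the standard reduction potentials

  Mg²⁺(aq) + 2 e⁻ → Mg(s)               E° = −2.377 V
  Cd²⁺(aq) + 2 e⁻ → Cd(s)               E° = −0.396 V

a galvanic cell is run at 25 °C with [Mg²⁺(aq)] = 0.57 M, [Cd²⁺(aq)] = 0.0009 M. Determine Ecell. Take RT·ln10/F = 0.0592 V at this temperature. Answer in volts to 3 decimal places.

+1.898 V

Cd²⁺/Cd is reduced (cathode, E° = −0.396 V) and Mg²⁺/Mg is oxidized (anode).
E°cell = −0.396 − (−2.377) = +1.981 V, with n = 2 electrons transferred.
For the overall reaction Cd²⁺(aq) + Mg(s) → Cd(s) + Mg²⁺(aq), Q = [Mg²⁺(aq)] / [Cd²⁺(aq)] = 633, giving log Q = 2.802.
Applying E = E° − (RT ln10/nF)·log Q gives +1.981 − (0.0592/2)(2.802) = +1.898 V.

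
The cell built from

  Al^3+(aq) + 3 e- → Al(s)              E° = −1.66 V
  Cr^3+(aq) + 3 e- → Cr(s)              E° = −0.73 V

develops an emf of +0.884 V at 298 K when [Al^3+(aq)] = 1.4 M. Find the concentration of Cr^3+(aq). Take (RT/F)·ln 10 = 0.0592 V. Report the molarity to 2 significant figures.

With Cr³⁺/Cr at the cathode and Al³⁺/Al at the anode, E°cell = −0.73 − (−1.66) = +0.93 V (n = 3).
Since E = E° − (0.0592/n)·log Q, log Q = n(E° − E)/0.0592 = 2.331.
For Cr^3+(aq) + Al(s) → Cr(s) + Al^3+(aq), the reaction quotient is Q = [Al^3+(aq)] / [Cr^3+(aq)].
Isolating [Cr^3+(aq)] in Q = 10^{2.331} yields log [Cr^3+(aq)] = −2.185, i.e. 0.0065 M.

0.0065 M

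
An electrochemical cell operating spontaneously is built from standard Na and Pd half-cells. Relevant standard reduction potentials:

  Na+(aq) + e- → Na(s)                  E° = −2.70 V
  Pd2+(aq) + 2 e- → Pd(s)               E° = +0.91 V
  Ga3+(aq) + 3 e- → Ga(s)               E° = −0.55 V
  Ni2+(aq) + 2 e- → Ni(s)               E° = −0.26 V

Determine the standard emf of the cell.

Of the two couples in this cell, the one with the more positive reduction potential is reduced at the cathode: here that is Pd²⁺/Pd (+0.91 V); Na⁺/Na (−2.70 V) is the anode.
E°cell = E°(cathode) − E°(anode) = +0.91 − (−2.70) = +3.61 V.

+3.61 V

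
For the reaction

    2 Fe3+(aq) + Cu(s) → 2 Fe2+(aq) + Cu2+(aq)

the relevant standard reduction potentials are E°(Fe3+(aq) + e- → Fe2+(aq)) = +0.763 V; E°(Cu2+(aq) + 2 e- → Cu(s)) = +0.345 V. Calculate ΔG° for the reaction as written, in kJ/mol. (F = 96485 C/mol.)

In the reaction as written Fe3+(aq) is reduced, so the Fe³⁺/Fe²⁺ couple is the cathode and Cu²⁺/Cu is the anode.
E°cell = +0.763 − (+0.345) = +0.418 V; balancing electrons gives n = 2.
ΔG° = −nFE°cell = −(2)(96485)(+0.418) J/mol = −80.7 kJ/mol.

−80.7 kJ/mol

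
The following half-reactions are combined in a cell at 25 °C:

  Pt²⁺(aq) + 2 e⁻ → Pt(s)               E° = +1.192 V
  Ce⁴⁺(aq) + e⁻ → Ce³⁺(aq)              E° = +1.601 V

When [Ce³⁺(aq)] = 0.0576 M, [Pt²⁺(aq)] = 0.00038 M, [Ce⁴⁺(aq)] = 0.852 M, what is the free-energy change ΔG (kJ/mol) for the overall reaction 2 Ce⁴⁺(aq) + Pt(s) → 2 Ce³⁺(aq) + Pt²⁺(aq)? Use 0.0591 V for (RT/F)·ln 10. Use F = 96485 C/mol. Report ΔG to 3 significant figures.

The standard cell potential is +1.601 − (+1.192) = +0.409 V, with n = 2 electrons in the balanced equation.
The reaction quotient is ([Ce³⁺(aq)]^2·[Pt²⁺(aq)]) / [Ce⁴⁺(aq)]^2 = 1.74×10^−6; by Nernst, E = +0.409 − (0.0591/2)(−5.760) = +0.5792 V.
Then ΔG = −nFE = −2 × 96485 × +0.5792 J/mol = −112 kJ/mol.

−112 kJ/mol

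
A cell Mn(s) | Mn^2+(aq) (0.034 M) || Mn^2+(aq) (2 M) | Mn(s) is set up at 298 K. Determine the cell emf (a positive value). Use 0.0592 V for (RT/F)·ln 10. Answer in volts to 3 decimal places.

For a concentration cell E°cell = 0, since both electrodes use the same couple.
The compartment with the higher Mn^2+(aq) concentration (2 M) acts as the cathode; ions are reduced there and produced at the dilute (0.034 M) anode.
With n = 2, Ecell = −(0.0592/2)·log([dilute]/[conc]) = −(0.0592/2)·log(0.034/2) = +0.052 V.

0.052 V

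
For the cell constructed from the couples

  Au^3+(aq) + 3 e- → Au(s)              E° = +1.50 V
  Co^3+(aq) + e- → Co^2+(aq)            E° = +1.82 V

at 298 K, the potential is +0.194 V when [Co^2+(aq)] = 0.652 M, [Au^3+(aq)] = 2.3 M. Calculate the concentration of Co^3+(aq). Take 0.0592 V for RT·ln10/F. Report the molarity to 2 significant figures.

0.0064 M

Co³⁺/Co²⁺ is the cathode (higher E°); E°cell = +1.82 − (+1.50) = +0.32 V with n = 3.
Since E = E° − (0.0592/n)·log Q, log Q = n(E° − E)/0.0592 = 6.385.
For 3 Co^3+(aq) + Au(s) → 3 Co^2+(aq) + Au^3+(aq), the reaction quotient is Q = ([Co^2+(aq)]^3·[Au^3+(aq)]) / [Co^3+(aq)]^3.
Substituting the known concentrations and solving, log [Co^3+(aq)] = −2.194 and [Co^3+(aq)] = 0.0064 M.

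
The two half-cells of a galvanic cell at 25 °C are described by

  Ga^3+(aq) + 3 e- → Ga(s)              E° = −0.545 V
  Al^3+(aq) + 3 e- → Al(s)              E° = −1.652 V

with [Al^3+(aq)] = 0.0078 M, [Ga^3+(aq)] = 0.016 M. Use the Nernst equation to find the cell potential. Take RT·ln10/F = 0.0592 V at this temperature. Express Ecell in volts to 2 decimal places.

+1.11 V

The Ga³⁺/Ga couple has the more positive E°, so it is the cathode; Al³⁺/Al is the anode.
E°cell = −0.545 − (−1.652) = +1.107 V, with n = 3 electrons transferred.
For the overall reaction Ga^3+(aq) + Al(s) → Ga(s) + Al^3+(aq), Q = [Al^3+(aq)] / [Ga^3+(aq)] = 0.487, giving log Q = −0.312.
Applying E = E° − (RT ln10/nF)·log Q gives +1.107 − (0.0592/3)(−0.312) = +1.11 V.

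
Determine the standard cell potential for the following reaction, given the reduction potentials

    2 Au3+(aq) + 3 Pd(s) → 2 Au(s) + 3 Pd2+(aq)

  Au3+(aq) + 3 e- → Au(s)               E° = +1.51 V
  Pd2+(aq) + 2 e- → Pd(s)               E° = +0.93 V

+0.58 V

In the reaction as written, Au3+(aq) is reduced (cathode) and Pd2+(aq) is produced by oxidation at the anode.
E°cell = E°(cathode) − E°(anode) = +1.51 − (+0.93) = +0.58 V.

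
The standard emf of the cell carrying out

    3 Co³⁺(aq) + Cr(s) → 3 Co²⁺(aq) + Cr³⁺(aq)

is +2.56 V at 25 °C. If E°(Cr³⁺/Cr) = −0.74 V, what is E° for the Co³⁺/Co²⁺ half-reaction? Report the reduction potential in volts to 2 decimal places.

In the reaction as written the Co³⁺/Co²⁺ couple is reduced (cathode) and Cr³⁺/Cr is oxidized (anode), so E°cell = E°(Co³⁺/Co²⁺) − E°(Cr³⁺/Cr).
E°(Co³⁺/Co²⁺) = E°cell + E°(anode) = +2.56 + (−0.74) = +1.82 V.

+1.82 V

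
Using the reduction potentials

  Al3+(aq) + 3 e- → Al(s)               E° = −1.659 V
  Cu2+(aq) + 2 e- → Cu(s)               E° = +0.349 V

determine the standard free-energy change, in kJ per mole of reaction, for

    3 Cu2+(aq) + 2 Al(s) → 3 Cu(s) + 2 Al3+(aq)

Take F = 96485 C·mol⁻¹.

In the reaction as written Cu2+(aq) is reduced, so the Cu²⁺/Cu couple is the cathode and Al³⁺/Al is the anode.
E°cell = +0.349 − (−1.659) = +2.008 V; balancing electrons gives n = 6.
ΔG° = −nFE°cell = −(6)(96485)(+2.008) J/mol = −1162 kJ/mol.

−1162 kJ/mol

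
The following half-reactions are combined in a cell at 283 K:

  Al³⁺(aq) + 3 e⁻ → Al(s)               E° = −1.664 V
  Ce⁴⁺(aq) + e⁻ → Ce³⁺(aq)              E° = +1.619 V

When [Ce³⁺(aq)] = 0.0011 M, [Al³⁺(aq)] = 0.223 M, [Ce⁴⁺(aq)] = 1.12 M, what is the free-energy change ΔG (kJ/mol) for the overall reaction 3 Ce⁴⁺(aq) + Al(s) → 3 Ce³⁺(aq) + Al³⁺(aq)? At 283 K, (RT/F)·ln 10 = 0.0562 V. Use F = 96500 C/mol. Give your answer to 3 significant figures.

E°cell = +1.619 − (−1.664) = +3.283 V; the balanced reaction transfers n = 3 electrons.
Here Q = ([Ce³⁺(aq)]^3·[Al³⁺(aq)]) / [Ce⁴⁺(aq)]^3 = 2.11×10^−10 (log Q = −9.675), giving E = +3.283 − (0.0562/3)·(−9.675) = +3.4642 V.
Then ΔG = −nFE = −3 × 96500 × +3.4642 J/mol = −1000 kJ/mol.

−1000 kJ/mol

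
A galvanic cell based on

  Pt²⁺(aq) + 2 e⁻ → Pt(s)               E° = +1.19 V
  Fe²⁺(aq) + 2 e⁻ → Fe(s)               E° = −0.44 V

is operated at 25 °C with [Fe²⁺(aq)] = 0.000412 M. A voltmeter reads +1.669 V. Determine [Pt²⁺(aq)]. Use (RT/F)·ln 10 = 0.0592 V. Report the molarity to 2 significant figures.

With Pt²⁺/Pt at the cathode and Fe²⁺/Fe at the anode, E°cell = +1.19 − (−0.44) = +1.63 V (n = 2).
Rearranging E = E° − (0.0592/n)·log Q gives log Q = 2(+1.63 − (+1.669))/0.0592 = −1.318.
The balanced reaction is Pt²⁺(aq) + Fe(s) → Pt(s) + Fe²⁺(aq), so Q = [Fe²⁺(aq)] / [Pt²⁺(aq)].
Solving for the unknown gives log [Pt²⁺(aq)] = −2.067, so [Pt²⁺(aq)] ≈ 0.0086 M.

0.0086 M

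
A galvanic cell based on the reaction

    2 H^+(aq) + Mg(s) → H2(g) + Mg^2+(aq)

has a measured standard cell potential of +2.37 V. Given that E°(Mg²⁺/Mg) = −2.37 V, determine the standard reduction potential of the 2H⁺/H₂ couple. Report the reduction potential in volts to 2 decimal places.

+0.00 V

In the reaction as written the 2H⁺/H₂ couple is reduced (cathode) and Mg²⁺/Mg is oxidized (anode), so E°cell = E°(2H⁺/H₂) − E°(Mg²⁺/Mg).
E°(2H⁺/H₂) = E°cell + E°(anode) = +2.37 + (−2.37) = +0.00 V.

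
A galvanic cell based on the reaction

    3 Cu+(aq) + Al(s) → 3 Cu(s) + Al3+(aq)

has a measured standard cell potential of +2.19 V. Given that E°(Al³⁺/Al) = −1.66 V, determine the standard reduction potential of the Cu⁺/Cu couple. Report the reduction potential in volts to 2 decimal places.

In the reaction as written the Cu⁺/Cu couple is reduced (cathode) and Al³⁺/Al is oxidized (anode), so E°cell = E°(Cu⁺/Cu) − E°(Al³⁺/Al).
E°(Cu⁺/Cu) = E°cell + E°(anode) = +2.19 + (−1.66) = +0.53 V.

+0.53 V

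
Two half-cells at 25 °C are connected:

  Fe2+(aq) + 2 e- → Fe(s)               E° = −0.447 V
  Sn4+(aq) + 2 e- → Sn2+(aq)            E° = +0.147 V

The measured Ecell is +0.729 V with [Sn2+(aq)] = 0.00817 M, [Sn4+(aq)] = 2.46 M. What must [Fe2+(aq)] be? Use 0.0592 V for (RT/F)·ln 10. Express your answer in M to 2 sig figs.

0.0083 M

The Sn⁴⁺/Sn²⁺ couple has the larger reduction potential, so it is the cathode: E°cell = +0.147 − (−0.447) = +0.594 V and n = 2.
Rearranging E = E° − (0.0592/n)·log Q gives log Q = 2(+0.594 − (+0.729))/0.0592 = −4.561.
Balancing electrons gives Sn4+(aq) + Fe(s) → Sn2+(aq) + Fe2+(aq); thus Q = ([Sn2+(aq)]·[Fe2+(aq)]) / [Sn4+(aq)].
Substituting the known concentrations and solving, log [Fe2+(aq)] = −2.082 and [Fe2+(aq)] = 0.0083 M.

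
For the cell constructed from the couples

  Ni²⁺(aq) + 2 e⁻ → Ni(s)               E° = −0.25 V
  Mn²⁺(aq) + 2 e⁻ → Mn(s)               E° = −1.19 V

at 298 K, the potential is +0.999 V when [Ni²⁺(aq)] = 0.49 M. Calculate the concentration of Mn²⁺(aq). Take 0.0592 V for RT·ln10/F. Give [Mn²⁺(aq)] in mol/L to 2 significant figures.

Ni²⁺/Ni is the cathode (higher E°); E°cell = −0.25 − (−1.19) = +0.94 V with n = 2.
Rearranging E = E° − (0.0592/n)·log Q gives log Q = 2(+0.94 − (+0.999))/0.0592 = −1.993.
Balancing electrons gives Ni²⁺(aq) + Mn(s) → Ni(s) + Mn²⁺(aq); thus Q = [Mn²⁺(aq)] / [Ni²⁺(aq)].
Substituting the known concentrations and solving, log [Mn²⁺(aq)] = −2.303 and [Mn²⁺(aq)] = 0.0050 M.

0.0050 M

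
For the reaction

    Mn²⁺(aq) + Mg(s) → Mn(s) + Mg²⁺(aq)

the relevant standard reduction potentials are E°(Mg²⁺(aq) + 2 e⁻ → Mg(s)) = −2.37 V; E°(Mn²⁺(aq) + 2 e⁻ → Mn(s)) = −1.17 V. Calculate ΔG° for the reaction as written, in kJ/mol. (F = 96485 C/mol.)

−232 kJ/mol

In the reaction as written Mn²⁺(aq) is reduced, so the Mn²⁺/Mn couple is the cathode and Mg²⁺/Mg is the anode.
E°cell = −1.17 − (−2.37) = +1.20 V; balancing electrons gives n = 2.
ΔG° = −nFE°cell = −(2)(96485)(+1.20) J/mol = −232 kJ/mol.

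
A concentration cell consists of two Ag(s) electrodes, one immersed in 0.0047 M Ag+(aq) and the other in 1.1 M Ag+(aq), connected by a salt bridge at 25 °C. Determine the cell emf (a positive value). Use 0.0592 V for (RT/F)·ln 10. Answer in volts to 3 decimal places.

For a concentration cell E°cell = 0, since both electrodes use the same couple.
The compartment with the higher Ag+(aq) concentration (1.1 M) acts as the cathode; ions are reduced there and produced at the dilute (0.0047 M) anode.
With n = 1, Ecell = −(0.0592/1)·log([dilute]/[conc]) = −(0.0592/1)·log(0.0047/1.1) = +0.140 V.

0.140 V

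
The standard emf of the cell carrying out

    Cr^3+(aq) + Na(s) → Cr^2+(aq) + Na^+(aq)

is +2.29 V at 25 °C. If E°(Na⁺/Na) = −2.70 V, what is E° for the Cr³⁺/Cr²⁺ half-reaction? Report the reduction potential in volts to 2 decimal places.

In the reaction as written the Cr³⁺/Cr²⁺ couple is reduced (cathode) and Na⁺/Na is oxidized (anode), so E°cell = E°(Cr³⁺/Cr²⁺) − E°(Na⁺/Na).
E°(Cr³⁺/Cr²⁺) = E°cell + E°(anode) = +2.29 + (−2.70) = −0.41 V.

−0.41 V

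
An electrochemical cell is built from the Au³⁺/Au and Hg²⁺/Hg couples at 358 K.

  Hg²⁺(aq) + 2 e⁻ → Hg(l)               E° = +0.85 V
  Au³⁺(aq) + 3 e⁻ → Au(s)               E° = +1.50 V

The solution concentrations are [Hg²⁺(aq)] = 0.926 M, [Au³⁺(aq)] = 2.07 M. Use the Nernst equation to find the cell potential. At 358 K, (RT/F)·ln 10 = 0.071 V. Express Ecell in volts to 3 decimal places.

Au³⁺/Au is reduced (cathode, E° = +1.50 V) and Hg²⁺/Hg is oxidized (anode).
E°cell = E°cat − E°an = +1.50 − (+0.85) = +0.65 V; n = 6.
Balancing gives 2 Au³⁺(aq) + 3 Hg(l) → 2 Au(s) + 3 Hg²⁺(aq); hence Q = [Hg²⁺(aq)]^3 / [Au³⁺(aq)]^2 = 0.185 (log Q = −0.732).
Applying E = E° − (RT ln10/nF)·log Q gives +0.65 − (0.071/6)(−0.732) = +0.659 V.

+0.659 V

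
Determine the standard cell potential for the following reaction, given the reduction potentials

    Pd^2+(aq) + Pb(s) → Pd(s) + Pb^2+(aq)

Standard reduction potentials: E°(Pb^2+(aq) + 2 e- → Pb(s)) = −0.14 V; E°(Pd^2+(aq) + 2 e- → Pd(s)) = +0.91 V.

In the reaction as written, Pd^2+(aq) is reduced (cathode) and Pb^2+(aq) is produced by oxidation at the anode.
E°cell = E°(cathode) − E°(anode) = +0.91 − (−0.14) = +1.05 V.
The positive value indicates the reaction is spontaneous as written.

+1.05 V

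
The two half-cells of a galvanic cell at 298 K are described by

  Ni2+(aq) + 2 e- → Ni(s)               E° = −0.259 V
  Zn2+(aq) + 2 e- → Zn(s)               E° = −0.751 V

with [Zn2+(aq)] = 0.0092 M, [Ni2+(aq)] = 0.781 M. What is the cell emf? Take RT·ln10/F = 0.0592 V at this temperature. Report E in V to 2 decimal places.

Since E°(Ni²⁺/Ni) > E°(Zn²⁺/Zn), Ni²⁺/Ni serves as the cathode.
E°cell = −0.259 − (−0.751) = +0.492 V, with n = 2 electrons transferred.
For the overall reaction Ni2+(aq) + Zn(s) → Ni(s) + Zn2+(aq), Q = [Zn2+(aq)] / [Ni2+(aq)] = 0.0118, giving log Q = −1.929.
Applying E = E° − (RT ln10/nF)·log Q gives +0.492 − (0.0592/2)(−1.929) = +0.55 V.

+0.55 V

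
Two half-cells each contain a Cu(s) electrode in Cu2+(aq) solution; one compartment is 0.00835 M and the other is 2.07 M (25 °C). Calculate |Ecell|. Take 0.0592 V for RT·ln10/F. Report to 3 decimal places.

For a concentration cell E°cell = 0, since both electrodes use the same couple.
The compartment with the higher Cu2+(aq) concentration (2.07 M) acts as the cathode; ions are reduced there and produced at the dilute (0.00835 M) anode.
With n = 2, Ecell = −(0.0592/2)·log([dilute]/[conc]) = −(0.0592/2)·log(0.00835/2.07) = +0.071 V.

0.071 V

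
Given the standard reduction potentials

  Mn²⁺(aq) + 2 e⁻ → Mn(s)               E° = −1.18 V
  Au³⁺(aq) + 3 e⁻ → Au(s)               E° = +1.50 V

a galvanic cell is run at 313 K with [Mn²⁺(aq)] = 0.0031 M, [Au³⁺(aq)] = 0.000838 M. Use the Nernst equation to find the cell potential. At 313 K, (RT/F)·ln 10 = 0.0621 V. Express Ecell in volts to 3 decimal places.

+2.694 V

Au³⁺/Au is reduced (cathode, E° = +1.50 V) and Mn²⁺/Mn is oxidized (anode).
E°cell = E°cat − E°an = +1.50 − (−1.18) = +2.68 V; n = 6.
The balanced reaction is 2 Au³⁺(aq) + 3 Mn(s) → 2 Au(s) + 3 Mn²⁺(aq), so Q = [Mn²⁺(aq)]^3 / [Au³⁺(aq)]^2 = 0.0424 and log Q = −1.372.
E = E° − (0.0621/n)·log Q = +2.68 − (0.0621/6)(−1.372) = +2.694 V.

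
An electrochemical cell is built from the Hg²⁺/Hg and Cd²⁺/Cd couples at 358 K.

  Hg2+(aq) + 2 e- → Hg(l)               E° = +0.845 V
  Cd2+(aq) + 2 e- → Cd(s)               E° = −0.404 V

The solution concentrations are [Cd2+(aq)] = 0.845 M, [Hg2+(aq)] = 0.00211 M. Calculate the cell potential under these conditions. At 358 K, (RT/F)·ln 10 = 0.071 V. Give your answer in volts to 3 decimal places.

+1.157 V

Hg²⁺/Hg is reduced (cathode, E° = +0.845 V) and Cd²⁺/Cd is oxidized (anode).
The standard potential is +0.845 − (−0.404) = +1.249 V and the balanced reaction transfers n = 2 electrons.
The balanced reaction is Hg2+(aq) + Cd(s) → Hg(l) + Cd2+(aq), so Q = [Cd2+(aq)] / [Hg2+(aq)] = 400 and log Q = 2.603.
E = E° − (0.071/n)·log Q = +1.249 − (0.071/2)(2.603) = +1.157 V.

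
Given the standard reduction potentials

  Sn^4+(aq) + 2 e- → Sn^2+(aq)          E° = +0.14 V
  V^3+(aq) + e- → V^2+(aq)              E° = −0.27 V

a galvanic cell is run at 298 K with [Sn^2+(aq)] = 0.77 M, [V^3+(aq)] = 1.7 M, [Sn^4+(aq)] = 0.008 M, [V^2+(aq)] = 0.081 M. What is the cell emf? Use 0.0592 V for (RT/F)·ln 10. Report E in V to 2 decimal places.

Sn⁴⁺/Sn²⁺ is reduced (cathode, E° = +0.14 V) and V³⁺/V²⁺ is oxidized (anode).
E°cell = E°cat − E°an = +0.14 − (−0.27) = +0.41 V; n = 2.
For the overall reaction Sn^4+(aq) + 2 V^2+(aq) → Sn^2+(aq) + 2 V^3+(aq), Q = ([Sn^2+(aq)]·[V^3+(aq)]^2) / ([Sn^4+(aq)]·[V^2+(aq)]^2) = 4.24×10^4, giving log Q = 4.627.
Applying E = E° − (RT ln10/nF)·log Q gives +0.41 − (0.0592/2)(4.627) = +0.27 V.

+0.27 V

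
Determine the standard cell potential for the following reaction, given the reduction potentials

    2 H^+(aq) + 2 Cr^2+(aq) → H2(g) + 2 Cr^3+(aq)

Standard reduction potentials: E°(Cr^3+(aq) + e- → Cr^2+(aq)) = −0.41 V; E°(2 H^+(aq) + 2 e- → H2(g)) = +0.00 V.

+0.41 V

H^+(aq) gains electrons, so the 2H⁺/H₂ couple is the cathode; the Cr³⁺/Cr²⁺ couple is the anode.
E°cell = E°(cathode) − E°(anode) = +0.00 − (−0.41) = +0.41 V.
The positive value indicates the reaction is spontaneous as written.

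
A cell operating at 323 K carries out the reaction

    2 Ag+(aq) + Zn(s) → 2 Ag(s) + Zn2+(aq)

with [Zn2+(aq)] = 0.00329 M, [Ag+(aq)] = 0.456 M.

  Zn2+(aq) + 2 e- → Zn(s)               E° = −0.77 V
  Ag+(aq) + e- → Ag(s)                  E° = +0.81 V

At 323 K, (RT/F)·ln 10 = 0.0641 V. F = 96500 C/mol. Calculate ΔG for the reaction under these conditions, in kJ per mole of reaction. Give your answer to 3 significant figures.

E°cell = +0.81 − (−0.77) = +1.58 V; the balanced reaction transfers n = 2 electrons.
The reaction quotient is [Zn2+(aq)] / [Ag+(aq)]^2 = 0.0158; by Nernst, E = +1.58 − (0.0641/2)(−1.801) = +1.6377 V.
Finally ΔG = −nFE = −(2)(96500 C/mol)(+1.6377 V) = −316 kJ/mol.

−316 kJ/mol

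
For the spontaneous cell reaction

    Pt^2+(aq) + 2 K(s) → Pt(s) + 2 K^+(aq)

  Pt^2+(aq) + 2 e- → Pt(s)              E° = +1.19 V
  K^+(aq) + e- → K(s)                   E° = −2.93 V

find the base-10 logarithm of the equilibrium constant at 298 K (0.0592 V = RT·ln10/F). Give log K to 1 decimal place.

log K = 139.2

The Pt²⁺/Pt couple is reduced (cathode); E°cell = +1.19 − (−2.93) = +4.12 V with n = 2.
At equilibrium E = 0, so log K = nE°cell / 0.0592 = (2)(+4.12) / 0.0592 = 139.2.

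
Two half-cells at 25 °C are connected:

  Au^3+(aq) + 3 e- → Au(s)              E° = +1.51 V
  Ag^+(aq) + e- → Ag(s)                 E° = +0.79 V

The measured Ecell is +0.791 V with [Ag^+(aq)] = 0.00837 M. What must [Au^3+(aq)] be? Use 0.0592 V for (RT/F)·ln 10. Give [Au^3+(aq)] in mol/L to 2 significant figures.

0.0023 M

Au³⁺/Au is the cathode (higher E°); E°cell = +1.51 − (+0.79) = +0.72 V with n = 3.
From the Nernst equation, log Q = n(E° − E)/0.0592 = 3·(+0.72 − (+0.791))/0.0592 = −3.598.
Balancing electrons gives Au^3+(aq) + 3 Ag(s) → Au(s) + 3 Ag^+(aq); thus Q = [Ag^+(aq)]^3 / [Au^3+(aq)].
Substituting the known concentrations and solving, log [Au^3+(aq)] = −2.634 and [Au^3+(aq)] = 0.0023 M.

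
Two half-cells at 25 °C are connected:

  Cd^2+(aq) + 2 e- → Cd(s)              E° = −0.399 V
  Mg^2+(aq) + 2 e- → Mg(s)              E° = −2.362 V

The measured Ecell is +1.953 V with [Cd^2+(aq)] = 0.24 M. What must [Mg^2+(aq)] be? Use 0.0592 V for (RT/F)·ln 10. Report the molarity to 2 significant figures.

0.52 M

The Cd²⁺/Cd couple has the larger reduction potential, so it is the cathode: E°cell = −0.399 − (−2.362) = +1.963 V and n = 2.
Rearranging E = E° − (0.0592/n)·log Q gives log Q = 2(+1.963 − (+1.953))/0.0592 = 0.338.
Balancing electrons gives Cd^2+(aq) + Mg(s) → Cd(s) + Mg^2+(aq); thus Q = [Mg^2+(aq)] / [Cd^2+(aq)].
Solving for the unknown gives log [Mg^2+(aq)] = −0.282, so [Mg^2+(aq)] ≈ 0.52 M.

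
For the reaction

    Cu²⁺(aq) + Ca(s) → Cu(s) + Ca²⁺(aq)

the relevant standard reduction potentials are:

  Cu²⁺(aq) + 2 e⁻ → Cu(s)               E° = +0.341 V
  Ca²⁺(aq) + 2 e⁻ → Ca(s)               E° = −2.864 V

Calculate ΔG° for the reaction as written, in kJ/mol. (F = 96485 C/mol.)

In the reaction as written Cu²⁺(aq) is reduced, so the Cu²⁺/Cu couple is the cathode and Ca²⁺/Ca is the anode.
E°cell = +0.341 − (−2.864) = +3.205 V; balancing electrons gives n = 2.
ΔG° = −nFE°cell = −(2)(96485)(+3.205) J/mol = −618 kJ/mol.

−618 kJ/mol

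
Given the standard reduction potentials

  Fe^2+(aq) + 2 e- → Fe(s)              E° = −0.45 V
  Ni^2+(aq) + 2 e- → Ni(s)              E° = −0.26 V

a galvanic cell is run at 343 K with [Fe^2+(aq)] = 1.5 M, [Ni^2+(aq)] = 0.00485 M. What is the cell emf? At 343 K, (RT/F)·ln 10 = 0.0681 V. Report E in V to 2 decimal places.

+0.11 V

Since E°(Ni²⁺/Ni) > E°(Fe²⁺/Fe), Ni²⁺/Ni serves as the cathode.
E°cell = −0.26 − (−0.45) = +0.19 V, with n = 2 electrons transferred.
The balanced reaction is Ni^2+(aq) + Fe(s) → Ni(s) + Fe^2+(aq), so Q = [Fe^2+(aq)] / [Ni^2+(aq)] = 309 and log Q = 2.490.
E = E° − (0.0681/n)·log Q = +0.19 − (0.0681/2)(2.490) = +0.11 V.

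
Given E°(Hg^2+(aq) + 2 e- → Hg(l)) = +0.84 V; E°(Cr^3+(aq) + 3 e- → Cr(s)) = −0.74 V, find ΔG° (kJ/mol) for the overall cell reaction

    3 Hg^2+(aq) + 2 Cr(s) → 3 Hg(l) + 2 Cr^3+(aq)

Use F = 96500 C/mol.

−915 kJ/mol

In the reaction as written Hg^2+(aq) is reduced, so the Hg²⁺/Hg couple is the cathode and Cr³⁺/Cr is the anode.
E°cell = +0.84 − (−0.74) = +1.58 V; balancing electrons gives n = 6.
ΔG° = −nFE°cell = −(6)(96500)(+1.58) J/mol = −915 kJ/mol.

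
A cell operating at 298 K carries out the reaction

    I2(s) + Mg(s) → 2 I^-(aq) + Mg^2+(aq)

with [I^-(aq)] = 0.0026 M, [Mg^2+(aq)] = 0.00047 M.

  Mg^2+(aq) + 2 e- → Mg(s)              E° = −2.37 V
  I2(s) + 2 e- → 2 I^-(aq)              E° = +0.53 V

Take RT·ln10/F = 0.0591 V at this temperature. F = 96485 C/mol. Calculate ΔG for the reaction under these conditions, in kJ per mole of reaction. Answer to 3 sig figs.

E°cell = +0.53 − (−2.37) = +2.90 V; the balanced reaction transfers n = 2 electrons.
Here Q = [I^-(aq)]^2·[Mg^2+(aq)] = 3.18×10^−9 (log Q = −8.498), giving E = +2.90 − (0.0591/2)·(−8.498) = +3.1511 V.
Then ΔG = −nFE = −2 × 96485 × +3.1511 J/mol = −608 kJ/mol.

−608 kJ/mol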